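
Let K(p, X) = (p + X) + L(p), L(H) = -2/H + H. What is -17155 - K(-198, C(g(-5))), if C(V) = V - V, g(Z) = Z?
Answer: -1659142/99 ≈ -16759.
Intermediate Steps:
C(V) = 0
L(H) = H - 2/H
K(p, X) = X - 2/p + 2*p (K(p, X) = (p + X) + (p - 2/p) = (X + p) + (p - 2/p) = X - 2/p + 2*p)
-17155 - K(-198, C(g(-5))) = -17155 - (0 - 2/(-198) + 2*(-198)) = -17155 - (0 - 2*(-1/198) - 396) = -17155 - (0 + 1/99 - 396) = -17155 - 1*(-39203/99) = -17155 + 39203/99 = -1659142/99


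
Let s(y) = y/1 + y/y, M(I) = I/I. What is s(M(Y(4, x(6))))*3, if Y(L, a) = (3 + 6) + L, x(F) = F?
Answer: 6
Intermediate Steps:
Y(L, a) = 9 + L
M(I) = 1
s(y) = 1 + y (s(y) = y*1 + 1 = y + 1 = 1 + y)
s(M(Y(4, x(6))))*3 = (1 + 1)*3 = 2*3 = 6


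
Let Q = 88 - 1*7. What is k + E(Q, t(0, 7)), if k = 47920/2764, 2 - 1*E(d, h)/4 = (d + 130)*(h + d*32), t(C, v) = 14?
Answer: -1519812116/691 ≈ -2.1994e+6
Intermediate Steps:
Q = 81 (Q = 88 - 7 = 81)
E(d, h) = 8 - 4*(130 + d)*(h + 32*d) (E(d, h) = 8 - 4*(d + 130)*(h + d*32) = 8 - 4*(130 + d)*(h + 32*d))
k = 11980/691 (k = 47920*(1/2764) = 11980/691 ≈ 17.337)
k + E(Q, t(0, 7)) = 11980/691 + (8 - 16640*81 - 520*14 - 128*81² - 4*81*14) = 11980/691 + (8 - 1347840 - 7280 - 128*6561 - 4536) = 11980/691 + (8 - 1347840 - 7280 - 839808 - 4536) = 11980/691 - 2199456 = -1519812116/691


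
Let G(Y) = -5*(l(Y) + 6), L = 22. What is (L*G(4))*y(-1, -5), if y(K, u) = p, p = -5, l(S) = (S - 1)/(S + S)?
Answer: 14025/4 ≈ 3506.3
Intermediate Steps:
l(S) = (-1 + S)/(2*S) (l(S) = (-1 + S)/((2*S)) = (-1 + S)*(1/(2*S)) = (-1 + S)/(2*S))
y(K, u) = -5
G(Y) = -30 - 5*(-1 + Y)/(2*Y) (G(Y) = -5*((-1 + Y)/(2*Y) + 6) = -5*(6 + (-1 + Y)/(2*Y)) = -30 - 5*(-1 + Y)/(2*Y))
(L*G(4))*y(-1, -5) = (22*((5/2)*(1 - 13*4)/4))*(-5) = (22*((5/2)*(1/4)*(1 - 52)))*(-5) = (22*((5/2)*(1/4)*(-51)))*(-5) = (22*(-255/8))*(-5) = -2805/4*(-5) = 14025/4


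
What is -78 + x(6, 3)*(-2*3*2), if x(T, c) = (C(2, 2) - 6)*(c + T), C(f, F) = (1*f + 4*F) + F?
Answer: -726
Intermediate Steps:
C(f, F) = f + 5*F (C(f, F) = (f + 4*F) + F = f + 5*F)
x(T, c) = 6*T + 6*c (x(T, c) = ((2 + 5*2) - 6)*(c + T) = ((2 + 10) - 6)*(T + c) = (12 - 6)*(T + c) = 6*(T + c) = 6*T + 6*c)
-78 + x(6, 3)*(-2*3*2) = -78 + (6*6 + 6*3)*(-2*3*2) = -78 + (36 + 18)*(-6*2) = -78 + 54*(-12) = -78 - 648 = -726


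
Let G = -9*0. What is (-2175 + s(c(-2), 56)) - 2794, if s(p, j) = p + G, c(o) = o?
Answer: -4971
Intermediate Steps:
G = 0
s(p, j) = p (s(p, j) = p + 0 = p)
(-2175 + s(c(-2), 56)) - 2794 = (-2175 - 2) - 2794 = -2177 - 2794 = -4971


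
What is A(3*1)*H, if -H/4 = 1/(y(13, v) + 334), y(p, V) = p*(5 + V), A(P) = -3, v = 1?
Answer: 3/103 ≈ 0.029126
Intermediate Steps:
H = -1/103 (H = -4/(13*(5 + 1) + 334) = -4/(13*6 + 334) = -4/(78 + 334) = -4/412 = -4*1/412 = -1/103 ≈ -0.0097087)
A(3*1)*H = -3*(-1/103) = 3/103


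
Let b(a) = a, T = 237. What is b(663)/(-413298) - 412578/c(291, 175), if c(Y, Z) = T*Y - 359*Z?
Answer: -28420289065/423079386 ≈ -67.175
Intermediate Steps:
c(Y, Z) = -359*Z + 237*Y (c(Y, Z) = 237*Y - 359*Z = -359*Z + 237*Y)
b(663)/(-413298) - 412578/c(291, 175) = 663/(-413298) - 412578/(-359*175 + 237*291) = 663*(-1/413298) - 412578/(-62825 + 68967) = -221/137766 - 412578/6142 = -221/137766 - 412578*1/6142 = -221/137766 - 206289/3071 = -28420289065/423079386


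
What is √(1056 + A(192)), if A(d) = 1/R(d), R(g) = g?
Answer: √608259/24 ≈ 32.496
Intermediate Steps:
A(d) = 1/d
√(1056 + A(192)) = √(1056 + 1/192) = √(202753/192) = √608259/24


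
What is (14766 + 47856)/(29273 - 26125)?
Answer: 31311/1574 ≈ 19.893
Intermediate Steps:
(14766 + 47856)/(29273 - 26125) = 62622/3148 = 62622*(1/3148) = 31311/1574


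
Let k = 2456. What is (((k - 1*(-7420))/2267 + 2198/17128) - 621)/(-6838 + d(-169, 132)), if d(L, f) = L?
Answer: 11969389651/136038018116 ≈ 0.087986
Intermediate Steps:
(((k - 1*(-7420))/2267 + 2198/17128) - 621)/(-6838 + d(-169, 132)) = (((2456 - 1*(-7420))/2267 + 2198/17128) - 621)/(-6838 - 169) = (((2456 + 7420)*(1/2267) + 2198*(1/17128)) - 621)/(-7007) = ((9876*(1/2267) + 1099/8564) - 621)*(-1/7007) = ((9876/2267 + 1099/8564) - 621)*(-1/7007) = (87069497/19414588 - 621)*(-1/7007) = -11969389651/19414588*(-1/7007) = 11969389651/136038018116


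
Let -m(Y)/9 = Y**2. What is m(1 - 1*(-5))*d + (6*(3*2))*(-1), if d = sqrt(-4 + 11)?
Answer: -36 - 324*sqrt(7) ≈ -893.22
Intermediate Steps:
d = sqrt(7) ≈ 2.6458
m(Y) = -9*Y**2
m(1 - 1*(-5))*d + (6*(3*2))*(-1) = (-9*(1 - 1*(-5))**2)*sqrt(7) + (6*(3*2))*(-1) = (-9*(1 + 5)**2)*sqrt(7) + (6*6)*(-1) = (-9*6**2)*sqrt(7) + 36*(-1) = (-9*36)*sqrt(7) - 36 = -324*sqrt(7) - 36 = -36 - 324*sqrt(7)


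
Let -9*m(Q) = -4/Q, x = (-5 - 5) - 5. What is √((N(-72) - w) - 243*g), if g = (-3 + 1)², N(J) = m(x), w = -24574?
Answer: √47793990/45 ≈ 153.63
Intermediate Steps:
x = -15 (x = -10 - 5 = -15)
m(Q) = 4/(9*Q) (m(Q) = -(-4)/(9*Q) = 4/(9*Q))
N(J) = -4/135 (N(J) = (4/9)/(-15) = (4/9)*(-1/15) = -4/135)
g = 4 (g = (-2)² = 4)
√((N(-72) - w) - 243*g) = √((-4/135 - 1*(-24574)) - 243*4) = √((-4/135 + 24574) - 972) = √(3317486/135 - 972) = √(3186266/135) = √47793990/45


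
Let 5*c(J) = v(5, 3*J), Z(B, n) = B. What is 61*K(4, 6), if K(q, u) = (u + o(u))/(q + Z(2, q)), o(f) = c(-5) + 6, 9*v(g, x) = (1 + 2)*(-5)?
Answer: 2135/18 ≈ 118.61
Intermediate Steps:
v(g, x) = -5/3 (v(g, x) = ((1 + 2)*(-5))/9 = (3*(-5))/9 = (1/9)*(-15) = -5/3)
c(J) = -1/3 (c(J) = (1/5)*(-5/3) = -1/3)
o(f) = 17/3 (o(f) = -1/3 + 6 = 17/3)
K(q, u) = (17/3 + u)/(2 + q) (K(q, u) = (u + 17/3)/(q + 2) = (17/3 + u)/(2 + q))
61*K(4, 6) = 61*((17/3 + 6)/(2 + 4)) = 61*((35/3)/6) = 61*((1/6)*(35/3)) = 61*(35/18) = 2135/18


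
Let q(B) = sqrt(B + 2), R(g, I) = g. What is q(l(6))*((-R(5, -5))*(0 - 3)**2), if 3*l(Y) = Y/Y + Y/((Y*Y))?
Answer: -15*sqrt(86)/2 ≈ -69.552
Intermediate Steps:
l(Y) = 1/3 + 1/(3*Y) (l(Y) = (Y/Y + Y/((Y*Y)))/3 = (1 + Y/(Y**2))/3 = (1 + Y/Y**2)/3 = (1 + 1/Y)/3 = 1/3 + 1/(3*Y))
q(B) = sqrt(2 + B)
q(l(6))*((-R(5, -5))*(0 - 3)**2) = sqrt(2 + (1/3)*(1 + 6)/6)*((-1*5)*(0 - 3)**2) = sqrt(2 + (1/3)*(1/6)*7)*(-5*(-3)**2) = sqrt(2 + 7/18)*(-5*9) = sqrt(43/18)*(-45) = (sqrt(86)/6)*(-45) = -15*sqrt(86)/2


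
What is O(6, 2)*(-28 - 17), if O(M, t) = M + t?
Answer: -360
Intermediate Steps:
O(6, 2)*(-28 - 17) = (6 + 2)*(-28 - 17) = 8*(-45) = -360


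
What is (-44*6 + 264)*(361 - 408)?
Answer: 0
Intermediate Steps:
(-44*6 + 264)*(361 - 408) = (-264 + 264)*(-47) = 0*(-47) = 0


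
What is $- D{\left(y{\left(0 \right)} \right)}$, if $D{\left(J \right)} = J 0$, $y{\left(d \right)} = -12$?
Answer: $0$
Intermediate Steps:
$D{\left(J \right)} = 0$
$- D{\left(y{\left(0 \right)} \right)} = \left(-1\right) 0 = 0$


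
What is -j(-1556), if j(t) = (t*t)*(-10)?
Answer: 24211360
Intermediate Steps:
j(t) = -10*t² (j(t) = t²*(-10) = -10*t²)
-j(-1556) = -(-10)*(-1556)² = -(-10)*2421136 = -1*(-24211360) = 24211360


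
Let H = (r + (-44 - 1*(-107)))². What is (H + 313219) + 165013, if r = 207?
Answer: 551132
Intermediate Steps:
H = 72900 (H = (207 + (-44 - 1*(-107)))² = (207 + (-44 + 107))² = (207 + 63)² = 270² = 72900)
(H + 313219) + 165013 = (72900 + 313219) + 165013 = 386119 + 165013 = 551132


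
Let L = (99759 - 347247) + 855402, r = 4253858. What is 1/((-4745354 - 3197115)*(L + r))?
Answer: -1/38614473395068 ≈ -2.5897e-14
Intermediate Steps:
L = 607914 (L = -247488 + 855402 = 607914)
1/((-4745354 - 3197115)*(L + r)) = 1/((-4745354 - 3197115)*(607914 + 4253858)) = 1/(-7942469*4861772) = 1/(-38614473395068) = -1/38614473395068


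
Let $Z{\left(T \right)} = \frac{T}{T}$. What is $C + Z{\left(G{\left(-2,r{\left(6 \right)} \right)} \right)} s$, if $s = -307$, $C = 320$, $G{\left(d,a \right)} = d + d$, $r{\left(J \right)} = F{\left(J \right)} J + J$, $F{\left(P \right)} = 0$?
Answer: $13$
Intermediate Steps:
$r{\left(J \right)} = J$ ($r{\left(J \right)} = 0 J + J = 0 + J = J$)
$G{\left(d,a \right)} = 2 d$
$Z{\left(T \right)} = 1$
$C + Z{\left(G{\left(-2,r{\left(6 \right)} \right)} \right)} s = 320 + 1 \left(-307\right) = 320 - 307 = 13$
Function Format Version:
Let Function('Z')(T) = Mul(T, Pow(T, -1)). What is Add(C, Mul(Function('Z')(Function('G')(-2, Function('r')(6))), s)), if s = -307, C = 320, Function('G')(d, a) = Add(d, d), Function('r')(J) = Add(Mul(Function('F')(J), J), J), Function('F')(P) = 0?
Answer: 13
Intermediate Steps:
Function('r')(J) = J (Function('r')(J) = Add(Mul(0, J), J) = Add(0, J) = J)
Function('G')(d, a) = Mul(2, d)
Function('Z')(T) = 1
Add(C, Mul(Function('Z')(Function('G')(-2, Function('r')(6))), s)) = Add(320, Mul(1, -307)) = Add(320, -307) = 13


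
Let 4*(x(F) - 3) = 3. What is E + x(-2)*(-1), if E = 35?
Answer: 125/4 ≈ 31.250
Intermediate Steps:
x(F) = 15/4 (x(F) = 3 + (¼)*3 = 3 + ¾ = 15/4)
E + x(-2)*(-1) = 35 + (15/4)*(-1) = 35 - 15/4 = 125/4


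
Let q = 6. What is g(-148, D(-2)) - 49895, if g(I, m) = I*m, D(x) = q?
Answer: -50783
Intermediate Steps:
D(x) = 6
g(-148, D(-2)) - 49895 = -148*6 - 49895 = -888 - 49895 = -50783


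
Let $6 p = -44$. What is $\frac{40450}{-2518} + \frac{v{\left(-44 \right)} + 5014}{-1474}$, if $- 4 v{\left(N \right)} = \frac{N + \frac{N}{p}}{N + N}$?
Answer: $- \frac{6357848655}{326614816} \approx -19.466$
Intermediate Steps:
$p = - \frac{22}{3}$ ($p = \frac{1}{6} \left(-44\right) = - \frac{22}{3} \approx -7.3333$)
$v{\left(N \right)} = - \frac{19}{176}$ ($v{\left(N \right)} = - \frac{\left(N + \frac{N}{- \frac{22}{3}}\right) \frac{1}{N + N}}{4} = - \frac{\left(N + N \left(- \frac{3}{22}\right)\right) \frac{1}{2 N}}{4} = - \frac{\left(N - \frac{3 N}{22}\right) \frac{1}{2 N}}{4} = - \frac{\frac{19 N}{22} \frac{1}{2 N}}{4} = \left(- \frac{1}{4}\right) \frac{19}{44} = - \frac{19}{176}$)
$\frac{40450}{-2518} + \frac{v{\left(-44 \right)} + 5014}{-1474} = \frac{40450}{-2518} + \frac{- \frac{19}{176} + 5014}{-1474} = 40450 \left(- \frac{1}{2518}\right) + \frac{882445}{176} \left(- \frac{1}{1474}\right) = - \frac{20225}{1259} - \frac{882445}{259424} = - \frac{6357848655}{326614816}$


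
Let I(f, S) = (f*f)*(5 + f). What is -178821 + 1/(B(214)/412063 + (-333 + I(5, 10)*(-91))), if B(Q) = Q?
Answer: -1700882767744378/9511650015 ≈ -1.7882e+5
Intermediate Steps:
I(f, S) = f²*(5 + f)
-178821 + 1/(B(214)/412063 + (-333 + I(5, 10)*(-91))) = -178821 + 1/(214/412063 + (-333 + (5²*(5 + 5))*(-91))) = -178821 + 1/(214*(1/412063) + (-333 + (25*10)*(-91))) = -178821 + 1/(214/412063 + (-333 + 250*(-91))) = -178821 + 1/(214/412063 + (-333 - 22750)) = -178821 + 1/(214/412063 - 23083) = -178821 + 1/(-9511650015/412063) = -178821 - 412063/9511650015 = -1700882767744378/9511650015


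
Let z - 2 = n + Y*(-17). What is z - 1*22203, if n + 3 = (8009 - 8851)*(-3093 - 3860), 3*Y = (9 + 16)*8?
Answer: 17493266/3 ≈ 5.8311e+6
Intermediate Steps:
Y = 200/3 (Y = ((9 + 16)*8)/3 = (25*8)/3 = (1/3)*200 = 200/3 ≈ 66.667)
n = 5854423 (n = -3 + (8009 - 8851)*(-3093 - 3860) = -3 - 842*(-6953) = -3 + 5854426 = 5854423)
z = 17559875/3 (z = 2 + (5854423 + (200/3)*(-17)) = 2 + (5854423 - 3400/3) = 2 + 17559869/3 = 17559875/3 ≈ 5.8533e+6)
z - 1*22203 = 17559875/3 - 1*22203 = 17559875/3 - 22203 = 17493266/3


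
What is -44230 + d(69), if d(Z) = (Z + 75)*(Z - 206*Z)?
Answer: -2081110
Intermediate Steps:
d(Z) = -205*Z*(75 + Z) (d(Z) = (75 + Z)*(-205*Z) = -205*Z*(75 + Z))
-44230 + d(69) = -44230 - 205*69*(75 + 69) = -44230 - 205*69*144 = -44230 - 2036880 = -2081110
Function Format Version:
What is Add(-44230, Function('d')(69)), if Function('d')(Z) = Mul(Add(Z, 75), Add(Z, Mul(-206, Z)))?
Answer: -2081110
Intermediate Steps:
Function('d')(Z) = Mul(-205, Z, Add(75, Z)) (Function('d')(Z) = Mul(Add(75, Z), Mul(-205, Z)) = Mul(-205, Z, Add(75, Z)))
Add(-44230, Function('d')(69)) = Add(-44230, Mul(-205, 69, Add(75, 69))) = Add(-44230, Mul(-205, 69, 144)) = Add(-44230, -2036880) = -2081110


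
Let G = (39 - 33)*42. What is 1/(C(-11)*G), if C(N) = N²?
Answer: 1/30492 ≈ 3.2795e-5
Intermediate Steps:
G = 252 (G = 6*42 = 252)
1/(C(-11)*G) = 1/((-11)²*252) = (1/252)/121 = (1/121)*(1/252) = 1/30492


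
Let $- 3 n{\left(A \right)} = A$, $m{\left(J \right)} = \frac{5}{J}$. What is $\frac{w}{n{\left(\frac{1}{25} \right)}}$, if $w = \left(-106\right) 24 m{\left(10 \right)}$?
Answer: $95400$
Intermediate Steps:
$n{\left(A \right)} = - \frac{A}{3}$
$w = -1272$ ($w = \left(-106\right) 24 \cdot \frac{5}{10} = - 2544 \cdot 5 \cdot \frac{1}{10} = \left(-2544\right) \frac{1}{2} = -1272$)
$\frac{w}{n{\left(\frac{1}{25} \right)}} = - \frac{1272}{\left(- \frac{1}{3}\right) \frac{1}{25}} = - \frac{1272}{- \frac{1}{75}} = \left(-1272\right) \left(-75\right) = 95400$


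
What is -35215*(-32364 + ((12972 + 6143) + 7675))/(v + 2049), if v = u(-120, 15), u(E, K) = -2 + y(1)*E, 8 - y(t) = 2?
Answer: 196288410/1327 ≈ 1.4792e+5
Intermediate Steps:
y(t) = 6 (y(t) = 8 - 1*2 = 8 - 2 = 6)
u(E, K) = -2 + 6*E
v = -722 (v = -2 + 6*(-120) = -2 - 720 = -722)
-35215*(-32364 + ((12972 + 6143) + 7675))/(v + 2049) = -35215*(-32364 + ((12972 + 6143) + 7675))/(-722 + 2049) = -35215/(1327/(-32364 + (19115 + 7675))) = -35215/(1327/(-32364 + 26790)) = -35215/(1327/(-5574)) = -35215/(1327*(-1/5574)) = -35215/(-1327/5574) = -35215*(-5574/1327) = 196288410/1327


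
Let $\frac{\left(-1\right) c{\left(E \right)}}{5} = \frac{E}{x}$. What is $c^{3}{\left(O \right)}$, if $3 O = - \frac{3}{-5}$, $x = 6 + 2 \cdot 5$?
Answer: $- \frac{1}{4096} \approx -0.00024414$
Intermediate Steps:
$x = 16$ ($x = 6 + 10 = 16$)
$O = \frac{1}{5}$ ($O = \frac{\left(-3\right) \frac{1}{-5}}{3} = \frac{\left(-3\right) \left(- \frac{1}{5}\right)}{3} = \frac{1}{3} \cdot \frac{3}{5} = \frac{1}{5} \approx 0.2$)
$c{\left(E \right)} = - \frac{5 E}{16}$ ($c{\left(E \right)} = - 5 \frac{E}{16} = - \frac{5 E}{16}$)
$c^{3}{\left(O \right)} = \left(\left(- \frac{5}{16}\right) \frac{1}{5}\right)^{3} = \left(- \frac{1}{16}\right)^{3} = - \frac{1}{4096}$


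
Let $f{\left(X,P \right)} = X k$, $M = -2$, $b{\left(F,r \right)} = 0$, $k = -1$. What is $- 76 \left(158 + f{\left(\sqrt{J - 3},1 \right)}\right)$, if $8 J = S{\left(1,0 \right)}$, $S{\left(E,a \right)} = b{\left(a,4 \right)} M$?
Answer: $-12008 + 76 i \sqrt{3} \approx -12008.0 + 131.64 i$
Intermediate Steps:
$S{\left(E,a \right)} = 0$ ($S{\left(E,a \right)} = 0 \left(-2\right) = 0$)
$J = 0$ ($J = \frac{1}{8} \cdot 0 = 0$)
$f{\left(X,P \right)} = - X$ ($f{\left(X,P \right)} = X \left(-1\right) = - X$)
$- 76 \left(158 + f{\left(\sqrt{J - 3},1 \right)}\right) = - 76 \left(158 - \sqrt{0 - 3}\right) = - 76 \left(158 - \sqrt{-3}\right) = - 76 \left(158 - i \sqrt{3}\right) = -12008 + 76 i \sqrt{3}$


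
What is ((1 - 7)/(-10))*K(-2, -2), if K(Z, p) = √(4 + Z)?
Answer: 3*√2/5 ≈ 0.84853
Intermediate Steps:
((1 - 7)/(-10))*K(-2, -2) = ((1 - 7)/(-10))*√(4 - 2) = (-6*(-⅒))*√2 = 3*√2/5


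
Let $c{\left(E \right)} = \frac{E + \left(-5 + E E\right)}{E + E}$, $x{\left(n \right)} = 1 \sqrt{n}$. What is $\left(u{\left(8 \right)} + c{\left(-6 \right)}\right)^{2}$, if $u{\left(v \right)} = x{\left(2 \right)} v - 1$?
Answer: $\frac{19801}{144} - \frac{148 \sqrt{2}}{3} \approx 67.739$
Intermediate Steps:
$x{\left(n \right)} = \sqrt{n}$
$u{\left(v \right)} = -1 + v \sqrt{2}$ ($u{\left(v \right)} = \sqrt{2} v - 1 = v \sqrt{2} - 1 = -1 + v \sqrt{2}$)
$c{\left(E \right)} = \frac{-5 + E + E^{2}}{2 E}$ ($c{\left(E \right)} = \frac{E + \left(-5 + E^{2}\right)}{2 E} = \left(-5 + E + E^{2}\right) \frac{1}{2 E} = \frac{-5 + E + E^{2}}{2 E}$)
$\left(u{\left(8 \right)} + c{\left(-6 \right)}\right)^{2} = \left(\left(-1 + 8 \sqrt{2}\right) + \frac{-5 - 6 \left(1 - 6\right)}{2 \left(-6\right)}\right)^{2} = \left(\left(-1 + 8 \sqrt{2}\right) + \frac{1}{2} \left(- \frac{1}{6}\right) \left(-5 - -30\right)\right)^{2} = \left(\left(-1 + 8 \sqrt{2}\right) + \frac{1}{2} \left(- \frac{1}{6}\right) \left(-5 + 30\right)\right)^{2} = \left(\left(-1 + 8 \sqrt{2}\right) + \frac{1}{2} \left(- \frac{1}{6}\right) 25\right)^{2} = \left(\left(-1 + 8 \sqrt{2}\right) - \frac{25}{12}\right)^{2} = \left(- \frac{37}{12} + 8 \sqrt{2}\right)^{2}$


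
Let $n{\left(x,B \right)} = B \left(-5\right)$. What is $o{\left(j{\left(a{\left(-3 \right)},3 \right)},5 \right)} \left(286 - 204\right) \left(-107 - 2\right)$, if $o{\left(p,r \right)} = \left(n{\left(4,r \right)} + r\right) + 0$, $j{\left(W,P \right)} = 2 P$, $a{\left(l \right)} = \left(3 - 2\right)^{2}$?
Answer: $178760$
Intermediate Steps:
$n{\left(x,B \right)} = - 5 B$
$a{\left(l \right)} = 1$ ($a{\left(l \right)} = 1^{2} = 1$)
$o{\left(p,r \right)} = - 4 r$ ($o{\left(p,r \right)} = \left(- 5 r + r\right) + 0 = - 4 r + 0 = - 4 r$)
$o{\left(j{\left(a{\left(-3 \right)},3 \right)},5 \right)} \left(286 - 204\right) \left(-107 - 2\right) = \left(-4\right) 5 \left(286 - 204\right) \left(-107 - 2\right) = - 20 \cdot 82 \left(-109\right) = \left(-20\right) \left(-8938\right) = 178760$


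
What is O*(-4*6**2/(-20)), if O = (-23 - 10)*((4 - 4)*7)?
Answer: 0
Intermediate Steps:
O = 0 (O = -0*7 = -33*0 = 0)
O*(-4*6**2/(-20)) = 0*(-4*6**2/(-20)) = 0*(-4*36*(-1/20)) = 0*(-144*(-1/20)) = 0*(36/5) = 0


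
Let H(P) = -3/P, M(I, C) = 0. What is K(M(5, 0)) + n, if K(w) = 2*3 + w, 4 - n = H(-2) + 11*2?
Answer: -27/2 ≈ -13.500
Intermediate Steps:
n = -39/2 (n = 4 - (-3/(-2) + 11*2) = 4 - (-3*(-1/2) + 22) = 4 - (3/2 + 22) = 4 - 1*47/2 = 4 - 47/2 = -39/2 ≈ -19.500)
K(w) = 6 + w
K(M(5, 0)) + n = (6 + 0) - 39/2 = 6 - 39/2 = -27/2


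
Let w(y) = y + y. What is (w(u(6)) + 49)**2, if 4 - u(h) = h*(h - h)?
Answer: 3249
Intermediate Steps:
u(h) = 4 (u(h) = 4 - h*(h - h) = 4 - h*0 = 4 - 1*0 = 4 + 0 = 4)
w(y) = 2*y
(w(u(6)) + 49)**2 = (2*4 + 49)**2 = (8 + 49)**2 = 57**2 = 3249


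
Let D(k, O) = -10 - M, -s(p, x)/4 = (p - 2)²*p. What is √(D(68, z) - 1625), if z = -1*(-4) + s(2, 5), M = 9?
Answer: 2*I*√411 ≈ 40.546*I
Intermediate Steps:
s(p, x) = -4*p*(-2 + p)² (s(p, x) = -4*(p - 2)²*p = -4*(-2 + p)²*p = -4*p*(-2 + p)²)
z = 4 (z = -1*(-4) - 4*2*(-2 + 2)² = 4 - 4*2*0² = 4 - 4*2*0 = 4 + 0 = 4)
D(k, O) = -19 (D(k, O) = -10 - 1*9 = -10 - 9 = -19)
√(D(68, z) - 1625) = √(-19 - 1625) = √(-1644) = 2*I*√411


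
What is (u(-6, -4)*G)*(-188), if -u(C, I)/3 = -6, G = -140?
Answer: 473760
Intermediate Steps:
u(C, I) = 18 (u(C, I) = -3*(-6) = 18)
(u(-6, -4)*G)*(-188) = (18*(-140))*(-188) = -2520*(-188) = 473760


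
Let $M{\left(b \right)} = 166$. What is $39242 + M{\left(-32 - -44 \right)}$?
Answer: $39408$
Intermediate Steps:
$39242 + M{\left(-32 - -44 \right)} = 39242 + 166 = 39408$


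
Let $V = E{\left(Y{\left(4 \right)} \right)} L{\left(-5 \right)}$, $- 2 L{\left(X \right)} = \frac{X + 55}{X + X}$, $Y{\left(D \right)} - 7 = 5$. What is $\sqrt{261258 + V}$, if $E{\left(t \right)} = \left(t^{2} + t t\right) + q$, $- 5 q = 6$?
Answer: $5 \sqrt{10479} \approx 511.83$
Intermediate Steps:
$q = - \frac{6}{5}$ ($q = \left(- \frac{1}{5}\right) 6 = - \frac{6}{5} \approx -1.2$)
$Y{\left(D \right)} = 12$ ($Y{\left(D \right)} = 7 + 5 = 12$)
$E{\left(t \right)} = - \frac{6}{5} + 2 t^{2}$ ($E{\left(t \right)} = \left(t^{2} + t t\right) - \frac{6}{5} = \left(t^{2} + t^{2}\right) - \frac{6}{5} = 2 t^{2} - \frac{6}{5} = - \frac{6}{5} + 2 t^{2}$)
$L{\left(X \right)} = - \frac{55 + X}{4 X}$ ($L{\left(X \right)} = - \frac{\left(X + 55\right) \frac{1}{X + X}}{2} = - \frac{\left(55 + X\right) \frac{1}{2 X}}{2} = - \frac{\frac{1}{2} \frac{1}{X} \left(55 + X\right)}{2} = - \frac{55 + X}{4 X}$)
$V = 717$ ($V = \left(- \frac{6}{5} + 2 \cdot 12^{2}\right) \frac{-55 - -5}{4 \left(-5\right)} = \left(- \frac{6}{5} + 2 \cdot 144\right) \frac{1}{4} \left(- \frac{1}{5}\right) \left(-55 + 5\right) = \left(- \frac{6}{5} + 288\right) \frac{1}{4} \left(- \frac{1}{5}\right) \left(-50\right) = \frac{1434}{5} \cdot \frac{5}{2} = 717$)
$\sqrt{261258 + V} = \sqrt{261258 + 717} = \sqrt{261975} = 5 \sqrt{10479}$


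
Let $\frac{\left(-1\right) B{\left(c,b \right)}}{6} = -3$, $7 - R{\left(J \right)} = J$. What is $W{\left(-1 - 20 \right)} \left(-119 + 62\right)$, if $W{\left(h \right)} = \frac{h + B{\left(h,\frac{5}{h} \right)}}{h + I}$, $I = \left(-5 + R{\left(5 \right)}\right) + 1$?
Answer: $- \frac{171}{23} \approx -7.4348$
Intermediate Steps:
$R{\left(J \right)} = 7 - J$
$B{\left(c,b \right)} = 18$ ($B{\left(c,b \right)} = \left(-6\right) \left(-3\right) = 18$)
$I = -2$ ($I = \left(-5 + \left(7 - 5\right)\right) + 1 = \left(-5 + 2\right) + 1 = -3 + 1 = -2$)
$W{\left(h \right)} = \frac{18 + h}{-2 + h}$ ($W{\left(h \right)} = \frac{h + 18}{h - 2} = \frac{18 + h}{-2 + h}$)
$W{\left(-1 - 20 \right)} \left(-119 + 62\right) = \frac{18 - 21}{-2 - 21} \left(-119 + 62\right) = \frac{18 - 21}{-2 - 21} \left(-57\right) = \frac{1}{-23} \left(-3\right) \left(-57\right) = \left(- \frac{1}{23}\right) \left(-3\right) \left(-57\right) = \frac{3}{23} \left(-57\right) = - \frac{171}{23}$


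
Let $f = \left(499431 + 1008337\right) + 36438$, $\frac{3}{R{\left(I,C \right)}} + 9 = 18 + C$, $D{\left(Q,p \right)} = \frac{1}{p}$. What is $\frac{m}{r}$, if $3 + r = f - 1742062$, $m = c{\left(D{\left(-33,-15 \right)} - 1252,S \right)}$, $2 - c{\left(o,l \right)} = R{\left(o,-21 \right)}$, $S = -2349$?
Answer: $- \frac{3}{263812} \approx -1.1372 \cdot 10^{-5}$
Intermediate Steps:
$R{\left(I,C \right)} = \frac{3}{9 + C}$ ($R{\left(I,C \right)} = \frac{3}{-9 + \left(18 + C\right)} = \frac{3}{9 + C}$)
$f = 1544206$ ($f = 1507768 + 36438 = 1544206$)
$c{\left(o,l \right)} = \frac{9}{4}$ ($c{\left(o,l \right)} = 2 - \frac{3}{9 - 21} = 2 - \frac{3}{-12} = 2 - 3 \left(- \frac{1}{12}\right) = 2 - - \frac{1}{4} = 2 + \frac{1}{4} = \frac{9}{4}$)
$m = \frac{9}{4} \approx 2.25$
$r = -197859$ ($r = -3 + \left(1544206 - 1742062\right) = -3 - 197856 = -197859$)
$\frac{m}{r} = \frac{9}{4 \left(-197859\right)} = \frac{9}{4} \left(- \frac{1}{197859}\right) = - \frac{3}{263812}$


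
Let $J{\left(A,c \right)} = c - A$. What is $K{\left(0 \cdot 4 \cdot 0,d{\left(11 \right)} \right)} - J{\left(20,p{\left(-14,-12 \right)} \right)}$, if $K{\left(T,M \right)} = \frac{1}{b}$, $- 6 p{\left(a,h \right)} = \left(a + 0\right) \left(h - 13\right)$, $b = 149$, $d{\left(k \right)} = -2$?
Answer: $\frac{35018}{447} \approx 78.34$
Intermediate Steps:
$p{\left(a,h \right)} = - \frac{a \left(-13 + h\right)}{6}$ ($p{\left(a,h \right)} = - \frac{\left(a + 0\right) \left(h - 13\right)}{6} = - \frac{a \left(-13 + h\right)}{6}$)
$K{\left(T,M \right)} = \frac{1}{149}$
$K{\left(0 \cdot 4 \cdot 0,d{\left(11 \right)} \right)} - J{\left(20,p{\left(-14,-12 \right)} \right)} = \frac{1}{149} - \left(\frac{1}{6} \left(-14\right) \left(13 - -12\right) - 20\right) = \frac{1}{149} - \left(\frac{1}{6} \left(-14\right) \left(13 + 12\right) - 20\right) = \frac{1}{149} - \left(\frac{1}{6} \left(-14\right) 25 - 20\right) = \frac{1}{149} - \left(- \frac{175}{3} - 20\right) = \frac{1}{149} - - \frac{235}{3} = \frac{1}{149} + \frac{235}{3} = \frac{35018}{447}$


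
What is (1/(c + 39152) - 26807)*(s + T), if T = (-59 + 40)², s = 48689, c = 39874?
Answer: -17318328594675/13171 ≈ -1.3149e+9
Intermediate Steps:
T = 361 (T = (-19)² = 361)
(1/(c + 39152) - 26807)*(s + T) = (1/(39874 + 39152) - 26807)*(48689 + 361) = (1/79026 - 26807)*49050 = -2118449981/79026*49050 = -17318328594675/13171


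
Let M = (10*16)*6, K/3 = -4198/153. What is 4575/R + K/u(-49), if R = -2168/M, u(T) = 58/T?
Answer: -784098379/400809 ≈ -1956.3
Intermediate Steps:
K = -4198/51 (K = 3*(-4198/153) = -4198/51 ≈ -82.314)
M = 960 (M = 160*6 = 960)
R = -271/120 (R = -2168/960 = -2168*1/960 = -271/120 ≈ -2.2583)
4575/R + K/u(-49) = 4575/(-271/120) - 4198/(51*(58/(-49))) = 4575*(-120/271) - 4198/(51*(58*(-1/49))) = -549000/271 - 4198/(51*(-58/49)) = -549000/271 - 4198/51*(-49/58) = -549000/271 + 102851/1479 = -784098379/400809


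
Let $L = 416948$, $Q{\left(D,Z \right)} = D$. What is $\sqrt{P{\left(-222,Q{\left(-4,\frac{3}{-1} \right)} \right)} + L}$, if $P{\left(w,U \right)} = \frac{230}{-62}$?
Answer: $\frac{\sqrt{400683463}}{31} \approx 645.71$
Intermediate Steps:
$P{\left(w,U \right)} = - \frac{115}{31}$ ($P{\left(w,U \right)} = 230 \left(- \frac{1}{62}\right) = - \frac{115}{31}$)
$\sqrt{P{\left(-222,Q{\left(-4,\frac{3}{-1} \right)} \right)} + L} = \sqrt{- \frac{115}{31} + 416948} = \sqrt{\frac{12925273}{31}} = \frac{\sqrt{400683463}}{31}$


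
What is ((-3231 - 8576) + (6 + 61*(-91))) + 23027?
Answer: 5675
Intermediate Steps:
((-3231 - 8576) + (6 + 61*(-91))) + 23027 = (-11807 + (6 - 5551)) + 23027 = (-11807 - 5545) + 23027 = -17352 + 23027 = 5675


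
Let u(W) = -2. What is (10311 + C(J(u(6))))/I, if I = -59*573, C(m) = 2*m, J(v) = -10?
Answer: -10291/33807 ≈ -0.30440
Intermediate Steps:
I = -33807
(10311 + C(J(u(6))))/I = (10311 + 2*(-10))/(-33807) = (10311 - 20)*(-1/33807) = 10291*(-1/33807) = -10291/33807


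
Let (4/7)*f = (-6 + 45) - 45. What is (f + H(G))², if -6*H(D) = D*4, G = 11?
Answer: 11449/36 ≈ 318.03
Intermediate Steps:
H(D) = -2*D/3 (H(D) = -D*4/6 = -2*D/3)
f = -21/2 (f = 7*((-6 + 45) - 45)/4 = 7*(39 - 45)/4 = (7/4)*(-6) = -21/2 ≈ -10.500)
(f + H(G))² = (-21/2 - ⅔*11)² = (-21/2 - 22/3)² = (-107/6)² = 11449/36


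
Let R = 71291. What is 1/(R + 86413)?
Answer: 1/157704 ≈ 6.3410e-6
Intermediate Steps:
1/(R + 86413) = 1/(71291 + 86413) = 1/157704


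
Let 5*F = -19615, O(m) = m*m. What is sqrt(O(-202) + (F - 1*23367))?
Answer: sqrt(13514) ≈ 116.25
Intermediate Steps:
O(m) = m**2
F = -3923 (F = (1/5)*(-19615) = -3923)
sqrt(O(-202) + (F - 1*23367)) = sqrt((-202)**2 + (-3923 - 1*23367)) = sqrt(40804 + (-3923 - 23367)) = sqrt(40804 - 27290) = sqrt(13514)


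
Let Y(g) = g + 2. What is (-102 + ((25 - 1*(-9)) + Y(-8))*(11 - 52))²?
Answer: 1562500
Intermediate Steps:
Y(g) = 2 + g
(-102 + ((25 - 1*(-9)) + Y(-8))*(11 - 52))² = (-102 + ((25 - 1*(-9)) + (2 - 8))*(11 - 52))² = (-102 + ((25 + 9) - 6)*(-41))² = (-102 + (34 - 6)*(-41))² = (-102 + 28*(-41))² = (-102 - 1148)² = (-1250)² = 1562500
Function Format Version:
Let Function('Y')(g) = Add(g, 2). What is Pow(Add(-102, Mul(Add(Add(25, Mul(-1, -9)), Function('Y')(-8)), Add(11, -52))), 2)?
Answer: 1562500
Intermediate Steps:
Function('Y')(g) = Add(2, g)
Pow(Add(-102, Mul(Add(Add(25, Mul(-1, -9)), Function('Y')(-8)), Add(11, -52))), 2) = Pow(Add(-102, Mul(Add(Add(25, Mul(-1, -9)), Add(2, -8)), Add(11, -52))), 2) = Pow(Add(-102, Mul(Add(Add(25, 9), -6), -41)), 2) = Pow(Add(-102, Mul(Add(34, -6), -41)), 2) = Pow(Add(-102, Mul(28, -41)), 2) = Pow(Add(-102, -1148), 2) = Pow(-1250, 2) = 1562500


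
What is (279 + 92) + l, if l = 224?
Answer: 595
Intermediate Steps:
(279 + 92) + l = (279 + 92) + 224 = 371 + 224 = 595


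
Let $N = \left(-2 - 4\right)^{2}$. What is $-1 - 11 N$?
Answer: $-397$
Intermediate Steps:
$N = 36$ ($N = \left(-6\right)^{2} = 36$)
$-1 - 11 N = -1 - 396 = -397$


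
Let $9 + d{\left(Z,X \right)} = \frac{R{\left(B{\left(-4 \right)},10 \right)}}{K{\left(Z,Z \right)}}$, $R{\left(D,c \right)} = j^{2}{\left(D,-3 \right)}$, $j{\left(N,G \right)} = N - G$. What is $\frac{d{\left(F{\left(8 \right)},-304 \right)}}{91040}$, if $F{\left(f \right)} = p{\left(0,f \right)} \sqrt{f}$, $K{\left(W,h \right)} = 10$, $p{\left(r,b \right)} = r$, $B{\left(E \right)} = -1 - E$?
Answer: $- \frac{27}{455200} \approx -5.9315 \cdot 10^{-5}$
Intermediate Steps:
$R{\left(D,c \right)} = \left(3 + D\right)^{2}$ ($R{\left(D,c \right)} = \left(D - -3\right)^{2} = \left(D + 3\right)^{2} = \left(3 + D\right)^{2}$)
$F{\left(f \right)} = 0$ ($F{\left(f \right)} = 0 \sqrt{f} = 0$)
$d{\left(Z,X \right)} = - \frac{27}{5}$ ($d{\left(Z,X \right)} = -9 + \frac{\left(3 - -3\right)^{2}}{10} = -9 + \left(3 + \left(-1 + 4\right)\right)^{2} \cdot \frac{1}{10} = -9 + \left(3 + 3\right)^{2} \cdot \frac{1}{10} = -9 + 6^{2} \cdot \frac{1}{10} = -9 + 36 \cdot \frac{1}{10} = -9 + \frac{18}{5} = - \frac{27}{5}$)
$\frac{d{\left(F{\left(8 \right)},-304 \right)}}{91040} = - \frac{27}{5 \cdot 91040} = \left(- \frac{27}{5}\right) \frac{1}{91040} = - \frac{27}{455200}$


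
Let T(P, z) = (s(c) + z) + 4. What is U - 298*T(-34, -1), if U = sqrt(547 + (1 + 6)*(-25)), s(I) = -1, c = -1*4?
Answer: -596 + 2*sqrt(93) ≈ -576.71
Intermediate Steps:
c = -4
T(P, z) = 3 + z (T(P, z) = (-1 + z) + 4 = 3 + z)
U = 2*sqrt(93) (U = sqrt(547 + 7*(-25)) = sqrt(547 - 175) = sqrt(372) = 2*sqrt(93) ≈ 19.287)
U - 298*T(-34, -1) = 2*sqrt(93) - 298*(3 - 1) = 2*sqrt(93) - 298*2 = 2*sqrt(93) - 596 = -596 + 2*sqrt(93)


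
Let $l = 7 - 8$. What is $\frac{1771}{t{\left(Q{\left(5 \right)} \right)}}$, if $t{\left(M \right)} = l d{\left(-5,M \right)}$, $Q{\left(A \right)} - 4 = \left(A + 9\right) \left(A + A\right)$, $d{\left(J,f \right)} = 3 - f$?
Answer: $\frac{1771}{141} \approx 12.56$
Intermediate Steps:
$Q{\left(A \right)} = 4 + 2 A \left(9 + A\right)$ ($Q{\left(A \right)} = 4 + \left(A + 9\right) \left(A + A\right) = 4 + \left(9 + A\right) 2 A = 4 + 2 A \left(9 + A\right)$)
$l = -1$
$t{\left(M \right)} = -3 + M$ ($t{\left(M \right)} = - (3 - M) = -3 + M$)
$\frac{1771}{t{\left(Q{\left(5 \right)} \right)}} = \frac{1771}{-3 + \left(4 + 2 \cdot 5^{2} + 18 \cdot 5\right)} = \frac{1771}{-3 + \left(4 + 2 \cdot 25 + 90\right)} = \frac{1771}{-3 + \left(4 + 50 + 90\right)} = \frac{1771}{-3 + 144} = \frac{1771}{141}$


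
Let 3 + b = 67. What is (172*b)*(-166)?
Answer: -1827328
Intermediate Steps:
b = 64 (b = -3 + 67 = 64)
(172*b)*(-166) = (172*64)*(-166) = 11008*(-166) = -1827328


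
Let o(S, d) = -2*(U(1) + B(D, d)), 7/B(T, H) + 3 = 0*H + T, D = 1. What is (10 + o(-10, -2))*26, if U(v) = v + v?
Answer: 338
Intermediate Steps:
B(T, H) = 7/(-3 + T) (B(T, H) = 7/(-3 + (0*H + T)) = 7/(-3 + (0 + T)) = 7/(-3 + T))
U(v) = 2*v
o(S, d) = 3 (o(S, d) = -2*(2*1 + 7/(-3 + 1)) = -2*(2 + 7/(-2)) = -2*(2 + 7*(-½)) = -2*(2 - 7/2) = -2*(-3/2) = 3)
(10 + o(-10, -2))*26 = (10 + 3)*26 = 13*26 = 338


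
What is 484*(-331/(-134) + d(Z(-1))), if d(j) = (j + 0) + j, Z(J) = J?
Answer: 15246/67 ≈ 227.55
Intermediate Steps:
d(j) = 2*j (d(j) = j + j = 2*j)
484*(-331/(-134) + d(Z(-1))) = 484*(-331/(-134) + 2*(-1)) = 484*(-331*(-1/134) - 2) = 484*(331/134 - 2) = 484*(63/134) = 15246/67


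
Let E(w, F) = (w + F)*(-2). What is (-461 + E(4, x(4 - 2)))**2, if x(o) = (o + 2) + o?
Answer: 231361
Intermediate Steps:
x(o) = 2 + 2*o (x(o) = (2 + o) + o = 2 + 2*o)
E(w, F) = -2*F - 2*w (E(w, F) = (F + w)*(-2) = -2*F - 2*w)
(-461 + E(4, x(4 - 2)))**2 = (-461 + (-2*(2 + 2*(4 - 2)) - 2*4))**2 = (-461 + (-2*(2 + 2*2) - 8))**2 = (-461 + (-2*(2 + 4) - 8))**2 = (-461 + (-2*6 - 8))**2 = (-461 + (-12 - 8))**2 = (-461 - 20)**2 = (-481)**2 = 231361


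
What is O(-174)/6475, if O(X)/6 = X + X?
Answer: -2088/6475 ≈ -0.32247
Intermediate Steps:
O(X) = 12*X (O(X) = 6*(X + X) = 6*(2*X) = 12*X)
O(-174)/6475 = (12*(-174))/6475 = -2088*1/6475 = -2088/6475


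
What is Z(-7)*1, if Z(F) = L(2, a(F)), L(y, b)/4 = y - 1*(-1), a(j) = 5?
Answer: 12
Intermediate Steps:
L(y, b) = 4 + 4*y (L(y, b) = 4*(y - 1*(-1)) = 4*(y + 1) = 4*(1 + y) = 4 + 4*y)
Z(F) = 12 (Z(F) = 4 + 4*2 = 4 + 8 = 12)
Z(-7)*1 = 12*1 = 12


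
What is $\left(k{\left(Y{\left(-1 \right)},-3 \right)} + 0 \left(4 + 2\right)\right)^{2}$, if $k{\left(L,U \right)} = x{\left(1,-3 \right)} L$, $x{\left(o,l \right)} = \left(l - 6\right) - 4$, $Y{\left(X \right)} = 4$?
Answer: $2704$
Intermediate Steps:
$x{\left(o,l \right)} = -10 + l$ ($x{\left(o,l \right)} = \left(l - 6\right) - 4 = \left(-6 + l\right) - 4 = -10 + l$)
$k{\left(L,U \right)} = - 13 L$ ($k{\left(L,U \right)} = \left(-10 - 3\right) L = - 13 L$)
$\left(k{\left(Y{\left(-1 \right)},-3 \right)} + 0 \left(4 + 2\right)\right)^{2} = \left(\left(-13\right) 4 + 0 \left(4 + 2\right)\right)^{2} = \left(-52 + 0 \cdot 6\right)^{2} = \left(-52 + 0\right)^{2} = \left(-52\right)^{2} = 2704$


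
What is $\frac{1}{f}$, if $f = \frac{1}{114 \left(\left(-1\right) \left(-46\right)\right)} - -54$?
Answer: $\frac{5244}{283177} \approx 0.018518$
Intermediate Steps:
$f = \frac{283177}{5244}$ ($f = \frac{1}{114 \cdot 46} + 54 = \frac{1}{114} \cdot \frac{1}{46} + 54 = \frac{1}{5244} + 54 = \frac{283177}{5244} \approx 54.0$)
$\frac{1}{f} = \frac{1}{\frac{283177}{5244}} = \frac{5244}{283177}$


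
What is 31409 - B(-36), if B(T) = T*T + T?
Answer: 30149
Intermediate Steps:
B(T) = T + T² (B(T) = T² + T = T + T²)
31409 - B(-36) = 31409 - (-36)*(1 - 36) = 31409 - (-36)*(-35) = 31409 - 1*1260 = 31409 - 1260 = 30149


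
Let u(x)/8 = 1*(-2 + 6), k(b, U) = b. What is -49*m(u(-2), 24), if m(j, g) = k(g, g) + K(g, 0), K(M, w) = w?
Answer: -1176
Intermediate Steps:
u(x) = 32 (u(x) = 8*(1*(-2 + 6)) = 8*(1*4) = 8*4 = 32)
m(j, g) = g (m(j, g) = g + 0 = g)
-49*m(u(-2), 24) = -49*24 = -1176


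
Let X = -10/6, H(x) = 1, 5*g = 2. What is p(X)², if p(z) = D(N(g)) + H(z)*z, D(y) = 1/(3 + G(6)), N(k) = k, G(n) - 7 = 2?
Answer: 361/144 ≈ 2.5069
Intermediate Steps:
g = ⅖ (g = (⅕)*2 = ⅖ ≈ 0.40000)
G(n) = 9 (G(n) = 7 + 2 = 9)
D(y) = 1/12 (D(y) = 1/(3 + 9) = 1/12)
X = -5/3 (X = -10*⅙ = -5/3 ≈ -1.6667)
p(z) = 1/12 + z (p(z) = 1/12 + 1*z = 1/12 + z)
p(X)² = (1/12 - 5/3)² = (-19/12)² = 361/144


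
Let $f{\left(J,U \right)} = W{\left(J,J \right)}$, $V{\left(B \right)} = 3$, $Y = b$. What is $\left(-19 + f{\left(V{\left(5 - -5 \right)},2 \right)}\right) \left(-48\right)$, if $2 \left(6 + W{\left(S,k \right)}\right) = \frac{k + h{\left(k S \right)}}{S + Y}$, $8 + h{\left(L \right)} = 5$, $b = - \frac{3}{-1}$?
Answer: $1200$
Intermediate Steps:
$b = 3$ ($b = \left(-3\right) \left(-1\right) = 3$)
$h{\left(L \right)} = -3$ ($h{\left(L \right)} = -8 + 5 = -3$)
$Y = 3$
$W{\left(S,k \right)} = -6 + \frac{-3 + k}{2 \left(3 + S\right)}$ ($W{\left(S,k \right)} = -6 + \frac{\left(k - 3\right) \frac{1}{S + 3}}{2} = -6 + \frac{\left(-3 + k\right) \frac{1}{3 + S}}{2} = -6 + \frac{\frac{1}{3 + S} \left(-3 + k\right)}{2} = -6 + \frac{-3 + k}{2 \left(3 + S\right)}$)
$f{\left(J,U \right)} = \frac{-39 - 11 J}{2 \left(3 + J\right)}$ ($f{\left(J,U \right)} = \frac{-39 + J - 12 J}{2 \left(3 + J\right)} = \frac{-39 - 11 J}{2 \left(3 + J\right)}$)
$\left(-19 + f{\left(V{\left(5 - -5 \right)},2 \right)}\right) \left(-48\right) = \left(-19 + \frac{-39 - 33}{2 \left(3 + 3\right)}\right) \left(-48\right) = \left(-19 + \frac{-39 - 33}{2 \cdot 6}\right) \left(-48\right) = \left(-19 + \frac{1}{2} \cdot \frac{1}{6} \left(-72\right)\right) \left(-48\right) = \left(-19 - 6\right) \left(-48\right) = \left(-25\right) \left(-48\right) = 1200$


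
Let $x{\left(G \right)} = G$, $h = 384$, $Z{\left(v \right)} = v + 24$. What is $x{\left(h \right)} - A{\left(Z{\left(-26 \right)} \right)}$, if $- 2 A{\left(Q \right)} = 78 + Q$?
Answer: $422$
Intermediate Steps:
$Z{\left(v \right)} = 24 + v$
$A{\left(Q \right)} = -39 - \frac{Q}{2}$ ($A{\left(Q \right)} = - \frac{78 + Q}{2} = -39 - \frac{Q}{2}$)
$x{\left(h \right)} - A{\left(Z{\left(-26 \right)} \right)} = 384 - \left(-39 - \frac{24 - 26}{2}\right) = 384 - \left(-39 - -1\right) = 384 - \left(-39 + 1\right) = 384 - -38 = 384 + 38 = 422$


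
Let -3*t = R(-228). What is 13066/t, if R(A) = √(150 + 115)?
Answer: -39198*√265/265 ≈ -2407.9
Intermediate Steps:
R(A) = √265
t = -√265/3 ≈ -5.4263
13066/t = 13066/((-√265/3)) = 13066*(-3*√265/265) = -39198*√265/265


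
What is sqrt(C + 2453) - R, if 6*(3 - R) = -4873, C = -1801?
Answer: -4891/6 + 2*sqrt(163) ≈ -789.63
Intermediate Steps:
R = 4891/6 (R = 3 - 1/6*(-4873) = 3 + 4873/6 = 4891/6 ≈ 815.17)
sqrt(C + 2453) - R = sqrt(-1801 + 2453) - 1*4891/6 = sqrt(652) - 4891/6 = 2*sqrt(163) - 4891/6 = -4891/6 + 2*sqrt(163)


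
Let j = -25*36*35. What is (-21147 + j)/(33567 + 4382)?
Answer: -52647/37949 ≈ -1.3873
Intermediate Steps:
j = -31500 (j = -900*35 = -31500)
(-21147 + j)/(33567 + 4382) = (-21147 - 31500)/(33567 + 4382) = -52647/37949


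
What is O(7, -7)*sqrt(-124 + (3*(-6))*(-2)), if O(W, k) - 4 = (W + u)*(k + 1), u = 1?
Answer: -88*I*sqrt(22) ≈ -412.76*I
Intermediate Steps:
O(W, k) = 4 + (1 + W)*(1 + k) (O(W, k) = 4 + (W + 1)*(k + 1) = 4 + (1 + W)*(1 + k))
O(7, -7)*sqrt(-124 + (3*(-6))*(-2)) = (5 + 7 - 7 + 7*(-7))*sqrt(-124 + (3*(-6))*(-2)) = (5 + 7 - 7 - 49)*sqrt(-124 - 18*(-2)) = -44*sqrt(-124 + 36) = -88*I*sqrt(22)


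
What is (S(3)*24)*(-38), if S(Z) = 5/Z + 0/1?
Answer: -1520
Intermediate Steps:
S(Z) = 5/Z (S(Z) = 5/Z + 0*1 = 5/Z + 0 = 5/Z)
(S(3)*24)*(-38) = ((5/3)*24)*(-38) = 40*(-38) = -1520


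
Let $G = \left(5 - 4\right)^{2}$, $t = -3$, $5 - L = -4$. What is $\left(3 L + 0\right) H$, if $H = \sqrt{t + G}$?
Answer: $27 i \sqrt{2} \approx 38.184 i$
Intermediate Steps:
$L = 9$ ($L = 5 - -4 = 5 + 4 = 9$)
$G = 1$ ($G = 1^{2} = 1$)
$H = i \sqrt{2}$ ($H = \sqrt{-3 + 1} = \sqrt{-2} = i \sqrt{2} \approx 1.4142 i$)
$\left(3 L + 0\right) H = \left(3 \cdot 9 + 0\right) i \sqrt{2} = \left(27 + 0\right) i \sqrt{2} = 27 i \sqrt{2}$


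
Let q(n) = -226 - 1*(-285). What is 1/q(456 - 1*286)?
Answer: 1/59 ≈ 0.016949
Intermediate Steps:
q(n) = 59 (q(n) = -226 + 285 = 59)
1/q(456 - 1*286) = 1/59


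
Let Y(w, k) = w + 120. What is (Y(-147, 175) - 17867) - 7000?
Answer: -24894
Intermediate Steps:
Y(w, k) = 120 + w
(Y(-147, 175) - 17867) - 7000 = ((120 - 147) - 17867) - 7000 = (-27 - 17867) - 7000 = -17894 - 7000 = -24894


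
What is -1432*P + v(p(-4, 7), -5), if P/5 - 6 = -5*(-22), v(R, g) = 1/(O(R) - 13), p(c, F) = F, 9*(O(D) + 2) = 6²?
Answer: -9136161/11 ≈ -8.3056e+5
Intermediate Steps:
O(D) = 2 (O(D) = -2 + (⅑)*6² = -2 + (⅑)*36 = -2 + 4 = 2)
v(R, g) = -1/11 (v(R, g) = 1/(2 - 13) = 1/(-11) = -1/11)
P = 580 (P = 30 + 5*(-5*(-22)) = 30 + 5*110 = 30 + 550 = 580)
-1432*P + v(p(-4, 7), -5) = -1432*580 - 1/11 = -830560 - 1/11 = -9136161/11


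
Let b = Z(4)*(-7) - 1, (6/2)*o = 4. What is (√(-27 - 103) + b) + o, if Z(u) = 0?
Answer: ⅓ + I*√130 ≈ 0.33333 + 11.402*I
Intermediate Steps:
o = 4/3 (o = (⅓)*4 = 4/3 ≈ 1.3333)
b = -1 (b = 0*(-7) - 1 = 0 - 1 = -1)
(√(-27 - 103) + b) + o = (√(-27 - 103) - 1) + 4/3 = (√(-130) - 1) + 4/3 = (I*√130 - 1) + 4/3 = (-1 + I*√130) + 4/3 = ⅓ + I*√130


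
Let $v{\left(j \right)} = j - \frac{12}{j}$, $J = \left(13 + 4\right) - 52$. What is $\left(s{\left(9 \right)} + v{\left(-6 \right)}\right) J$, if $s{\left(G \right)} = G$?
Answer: $-175$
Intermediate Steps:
$J = -35$ ($J = 17 - 52 = -35$)
$\left(s{\left(9 \right)} + v{\left(-6 \right)}\right) J = \left(9 - \left(6 + \frac{12}{-6}\right)\right) \left(-35\right) = \left(9 - 4\right) \left(-35\right) = 5 \left(-35\right) = -175$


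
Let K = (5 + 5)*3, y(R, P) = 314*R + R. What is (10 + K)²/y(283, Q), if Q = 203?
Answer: 320/17829 ≈ 0.017948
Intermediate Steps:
y(R, P) = 315*R
K = 30 (K = 10*3 = 30)
(10 + K)²/y(283, Q) = (10 + 30)²/((315*283)) = 40²/89145 = 1600*(1/89145) = 320/17829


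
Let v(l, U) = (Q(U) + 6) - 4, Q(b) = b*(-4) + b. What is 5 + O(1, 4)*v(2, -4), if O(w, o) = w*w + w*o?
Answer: 75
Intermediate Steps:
Q(b) = -3*b (Q(b) = -4*b + b = -3*b)
v(l, U) = 2 - 3*U (v(l, U) = (-3*U + 6) - 4 = (6 - 3*U) - 4 = 2 - 3*U)
O(w, o) = w² + o*w
5 + O(1, 4)*v(2, -4) = 5 + (1*(4 + 1))*(2 - 3*(-4)) = 5 + (1*5)*(2 + 12) = 5 + 5*14 = 5 + 70 = 75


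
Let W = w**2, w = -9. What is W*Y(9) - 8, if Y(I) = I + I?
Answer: 1450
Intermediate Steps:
W = 81 (W = (-9)**2 = 81)
Y(I) = 2*I
W*Y(9) - 8 = 81*(2*9) - 8 = 81*18 - 8 = 1458 - 8 = 1450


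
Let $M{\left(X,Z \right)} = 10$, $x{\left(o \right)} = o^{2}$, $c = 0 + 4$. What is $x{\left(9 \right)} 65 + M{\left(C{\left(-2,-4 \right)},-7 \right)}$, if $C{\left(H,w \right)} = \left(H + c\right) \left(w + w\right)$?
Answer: $5275$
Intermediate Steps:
$c = 4$
$C{\left(H,w \right)} = 2 w \left(4 + H\right)$ ($C{\left(H,w \right)} = \left(H + 4\right) \left(w + w\right) = \left(4 + H\right) 2 w = 2 w \left(4 + H\right)$)
$x{\left(9 \right)} 65 + M{\left(C{\left(-2,-4 \right)},-7 \right)} = 9^{2} \cdot 65 + 10 = 81 \cdot 65 + 10 = 5265 + 10 = 5275$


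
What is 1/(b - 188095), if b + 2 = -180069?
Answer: -1/368166 ≈ -2.7162e-6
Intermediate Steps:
b = -180071 (b = -2 - 180069 = -180071)
1/(b - 188095) = 1/(-180071 - 188095) = 1/(-368166) = -1/368166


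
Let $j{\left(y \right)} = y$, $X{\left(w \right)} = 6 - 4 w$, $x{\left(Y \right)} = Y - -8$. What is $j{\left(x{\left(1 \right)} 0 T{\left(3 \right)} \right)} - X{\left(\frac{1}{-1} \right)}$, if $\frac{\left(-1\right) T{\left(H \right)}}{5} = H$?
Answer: $-10$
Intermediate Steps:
$x{\left(Y \right)} = 8 + Y$ ($x{\left(Y \right)} = Y + 8 = 8 + Y$)
$T{\left(H \right)} = - 5 H$
$j{\left(x{\left(1 \right)} 0 T{\left(3 \right)} \right)} - X{\left(\frac{1}{-1} \right)} = \left(8 + 1\right) 0 \left(\left(-5\right) 3\right) - \left(6 - \frac{4}{-1}\right) = 9 \cdot 0 \left(-15\right) - \left(6 - -4\right) = 0 \left(-15\right) - \left(6 + 4\right) = 0 - 10 = -10$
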